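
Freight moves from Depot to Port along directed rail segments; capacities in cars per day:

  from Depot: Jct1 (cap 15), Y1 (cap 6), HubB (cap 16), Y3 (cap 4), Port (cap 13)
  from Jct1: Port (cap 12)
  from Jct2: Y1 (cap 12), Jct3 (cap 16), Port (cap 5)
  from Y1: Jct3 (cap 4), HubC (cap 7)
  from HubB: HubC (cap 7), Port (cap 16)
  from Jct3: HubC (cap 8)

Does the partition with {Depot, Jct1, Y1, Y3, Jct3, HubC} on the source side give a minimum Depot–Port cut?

Given cut capacity: 16 + 13 + 12 = 41.
Augment Depot→Port: bottleneck 13, flow now 13.
Augment Depot→Jct1→Port: bottleneck 12, flow now 25.
Augment Depot→HubB→Port: bottleneck 16, flow now 41.
No augmenting path remains; maximum flow = 41.
Cut capacity 41 equals the max flow, so it is a minimum cut.

Yes — it is a minimum cut (capacity 41).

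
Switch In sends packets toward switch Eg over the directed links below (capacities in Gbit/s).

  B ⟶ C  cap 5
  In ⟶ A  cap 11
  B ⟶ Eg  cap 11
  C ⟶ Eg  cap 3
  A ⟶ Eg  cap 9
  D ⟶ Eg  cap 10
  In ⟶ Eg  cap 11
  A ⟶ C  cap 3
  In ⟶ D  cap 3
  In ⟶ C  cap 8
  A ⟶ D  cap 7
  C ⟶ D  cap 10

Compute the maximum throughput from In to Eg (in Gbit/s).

33

Augment In→Eg: bottleneck 11, flow now 11.
Augment In→A→Eg: bottleneck 9, flow now 20.
Augment In→C→Eg: bottleneck 3, flow now 23.
Augment In→D→Eg: bottleneck 3, flow now 26.
Augment In→A→D→Eg: bottleneck 2, flow now 28.
Augment In→C→D→Eg: bottleneck 5, flow now 33.
No augmenting path remains; maximum flow = 33.
In the residual graph, reachable from In: {In}.
Min-cut edges: In→A (11), In→C (8), In→D (3), In→Eg (11); capacity 11 + 8 + 3 + 11 = 33.
This cut is saturated, so no flow can exceed 33.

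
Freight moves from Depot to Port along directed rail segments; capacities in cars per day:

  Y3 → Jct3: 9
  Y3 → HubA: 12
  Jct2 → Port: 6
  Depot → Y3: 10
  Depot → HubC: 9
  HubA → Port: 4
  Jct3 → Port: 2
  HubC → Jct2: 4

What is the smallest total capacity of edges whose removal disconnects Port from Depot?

10

Augment Depot→HubC→Jct2→Port: bottleneck 4, flow now 4.
Augment Depot→Y3→Jct3→Port: bottleneck 2, flow now 6.
Augment Depot→Y3→HubA→Port: bottleneck 4, flow now 10.
No augmenting path remains; maximum flow = 10.
By max-flow min-cut, the minimum cut capacity equals the max flow.
In the residual graph, reachable from Depot: {Depot, HubC, Y3, Jct3, HubA}.
Min-cut edges: HubC→Jct2 (4), Jct3→Port (2), HubA→Port (4); capacity 4 + 2 + 4 = 10.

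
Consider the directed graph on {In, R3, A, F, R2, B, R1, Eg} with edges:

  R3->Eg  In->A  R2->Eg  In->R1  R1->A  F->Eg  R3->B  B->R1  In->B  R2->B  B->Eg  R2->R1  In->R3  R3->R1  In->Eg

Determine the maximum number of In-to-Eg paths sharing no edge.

Assign every edge capacity 1; by Menger, the answer equals the max flow.
Path In→Eg (+1); total 1.
Path In→R3→Eg (+1); total 2.
Path In→B→Eg (+1); total 3.
No residual In→Eg path; max flow = 3.
Certifying cut of size 3: {In→B, In→Eg, In→R3}.

3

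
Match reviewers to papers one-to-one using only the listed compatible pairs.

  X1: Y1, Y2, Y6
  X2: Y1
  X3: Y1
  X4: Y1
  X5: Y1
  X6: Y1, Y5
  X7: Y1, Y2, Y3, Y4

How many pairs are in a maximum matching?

4

Unit-capacity flow: source→left, listed edges, right→sink; max matching = max flow.
Augmenting path X1→Y1 (+1); matched 1.
Augmenting path X6→Y5 (+1); matched 2.
Augmenting path X7→Y2 (+1); matched 3.
Augmenting path X2→Y1→X1→Y6 (+1); matched 4.
No augmenting path remains; maximum matching = 4.
König certificate: {X1, X6, X7, Y1} is a vertex cover of size 4 (every listed pair touches it), so no matching can be larger.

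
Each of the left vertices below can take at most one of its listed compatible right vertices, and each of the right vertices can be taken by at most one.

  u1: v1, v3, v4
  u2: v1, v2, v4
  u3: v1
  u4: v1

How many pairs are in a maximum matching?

Unit-capacity flow: source→left, listed edges, right→sink; max matching = max flow.
Augmenting path u1→v1 (+1); matched 1.
Augmenting path u2→v2 (+1); matched 2.
Augmenting path u3→v1→u1→v3 (+1); matched 3.
No augmenting path remains; maximum matching = 3.
König certificate: {u1, u2, v1} is a vertex cover of size 3 (every listed pair touches it), so no matching can be larger.

3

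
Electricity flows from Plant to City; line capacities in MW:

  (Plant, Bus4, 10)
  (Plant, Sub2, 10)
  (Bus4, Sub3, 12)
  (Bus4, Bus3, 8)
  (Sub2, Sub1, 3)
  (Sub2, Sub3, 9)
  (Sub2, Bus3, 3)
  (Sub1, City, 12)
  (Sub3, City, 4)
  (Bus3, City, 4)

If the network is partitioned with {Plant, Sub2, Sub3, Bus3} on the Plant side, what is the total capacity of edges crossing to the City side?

21

Edges leaving {Plant, Sub2, Sub3, Bus3}: Plant→Bus4 (10), Sub2→Sub1 (3), Sub3→City (4), Bus3→City (4).
Cut capacity = 10 + 3 + 4 + 4 = 21.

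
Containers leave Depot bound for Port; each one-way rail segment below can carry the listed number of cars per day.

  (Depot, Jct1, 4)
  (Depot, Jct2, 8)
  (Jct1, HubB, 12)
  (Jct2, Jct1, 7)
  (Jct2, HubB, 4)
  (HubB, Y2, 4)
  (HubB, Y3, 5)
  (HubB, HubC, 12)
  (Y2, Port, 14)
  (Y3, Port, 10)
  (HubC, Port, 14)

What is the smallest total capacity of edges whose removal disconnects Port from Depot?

Augment Depot→Jct1→HubB→Y2→Port: bottleneck 4, flow now 4.
Augment Depot→Jct2→HubB→Y3→Port: bottleneck 4, flow now 8.
Augment Depot→Jct2→Jct1→HubB→Y3→Port: bottleneck 1, flow now 9.
Augment Depot→Jct2→Jct1→HubB→HubC→Port: bottleneck 3, flow now 12.
No augmenting path remains; maximum flow = 12.
By max-flow min-cut, the minimum cut capacity equals the max flow.
In the residual graph, reachable from Depot: {Depot}.
Min-cut edges: Depot→Jct1 (4), Depot→Jct2 (8); capacity 4 + 8 = 12.

12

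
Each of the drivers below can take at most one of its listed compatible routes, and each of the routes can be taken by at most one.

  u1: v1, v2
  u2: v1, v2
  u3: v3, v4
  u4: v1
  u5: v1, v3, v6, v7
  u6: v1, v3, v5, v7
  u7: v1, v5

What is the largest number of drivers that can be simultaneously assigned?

6

Unit-capacity flow: source→left, listed edges, right→sink; max matching = max flow.
Augmenting path u1→v1 (+1); matched 1.
Augmenting path u2→v2 (+1); matched 2.
Augmenting path u3→v3 (+1); matched 3.
Augmenting path u5→v6 (+1); matched 4.
Augmenting path u6→v5 (+1); matched 5.
Augmenting path u7→v5→u6→v7 (+1); matched 6.
No augmenting path remains; maximum matching = 6.
König certificate: {u3, u5, u6, u7, v1, v2} is a vertex cover of size 6 (every listed pair touches it), so no matching can be larger.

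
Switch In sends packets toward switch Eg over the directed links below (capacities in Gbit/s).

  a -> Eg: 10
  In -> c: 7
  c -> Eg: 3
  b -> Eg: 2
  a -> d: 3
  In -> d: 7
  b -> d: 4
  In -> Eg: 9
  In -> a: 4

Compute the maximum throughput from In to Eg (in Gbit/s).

16

Augment In→Eg: bottleneck 9, flow now 9.
Augment In→a→Eg: bottleneck 4, flow now 13.
Augment In→c→Eg: bottleneck 3, flow now 16.
No augmenting path remains; maximum flow = 16.
In the residual graph, reachable from In: {In, c, d}.
Min-cut edges: In→a (4), In→Eg (9), c→Eg (3); capacity 4 + 9 + 3 = 16.
This cut is saturated, so no flow can exceed 16.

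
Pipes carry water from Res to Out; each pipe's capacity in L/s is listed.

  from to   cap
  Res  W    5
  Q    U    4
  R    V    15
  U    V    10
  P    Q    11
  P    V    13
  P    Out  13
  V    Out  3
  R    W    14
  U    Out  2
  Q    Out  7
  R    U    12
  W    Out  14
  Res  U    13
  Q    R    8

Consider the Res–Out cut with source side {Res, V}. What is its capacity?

21

Edges leaving {Res, V}: Res→U (13), Res→W (5), V→Out (3).
Cut capacity = 13 + 5 + 3 = 21.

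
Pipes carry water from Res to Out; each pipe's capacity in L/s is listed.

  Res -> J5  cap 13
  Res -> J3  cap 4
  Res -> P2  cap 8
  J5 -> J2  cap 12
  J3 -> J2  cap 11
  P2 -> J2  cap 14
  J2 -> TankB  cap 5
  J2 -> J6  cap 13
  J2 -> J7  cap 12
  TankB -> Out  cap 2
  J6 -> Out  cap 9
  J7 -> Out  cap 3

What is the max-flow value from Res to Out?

14

Augment Res→J5→J2→TankB→Out: bottleneck 2, flow now 2.
Augment Res→J5→J2→J6→Out: bottleneck 9, flow now 11.
Augment Res→J5→J2→J7→Out: bottleneck 1, flow now 12.
Augment Res→J3→J2→J7→Out: bottleneck 2, flow now 14.
No augmenting path remains; maximum flow = 14.
In the residual graph, reachable from Res: {Res, J5, J3, P2, J2, TankB, J6, J7}.
Min-cut edges: TankB→Out (2), J6→Out (9), J7→Out (3); capacity 2 + 9 + 3 = 14.
This cut is saturated, so no flow can exceed 14.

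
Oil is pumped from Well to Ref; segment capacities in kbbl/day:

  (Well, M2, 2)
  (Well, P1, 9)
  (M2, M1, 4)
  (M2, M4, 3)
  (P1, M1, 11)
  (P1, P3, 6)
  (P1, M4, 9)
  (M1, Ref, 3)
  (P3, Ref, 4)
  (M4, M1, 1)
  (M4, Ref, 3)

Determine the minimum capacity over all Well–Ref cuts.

10

Augment Well→M2→M1→Ref: bottleneck 2, flow now 2.
Augment Well→P1→M1→Ref: bottleneck 1, flow now 3.
Augment Well→P1→P3→Ref: bottleneck 4, flow now 7.
Augment Well→P1→M4→Ref: bottleneck 3, flow now 10.
No augmenting path remains; maximum flow = 10.
By max-flow min-cut, the minimum cut capacity equals the max flow.
In the residual graph, reachable from Well: {Well, M2, P1, M1, P3, M4}.
Min-cut edges: M1→Ref (3), P3→Ref (4), M4→Ref (3); capacity 3 + 4 + 3 = 10.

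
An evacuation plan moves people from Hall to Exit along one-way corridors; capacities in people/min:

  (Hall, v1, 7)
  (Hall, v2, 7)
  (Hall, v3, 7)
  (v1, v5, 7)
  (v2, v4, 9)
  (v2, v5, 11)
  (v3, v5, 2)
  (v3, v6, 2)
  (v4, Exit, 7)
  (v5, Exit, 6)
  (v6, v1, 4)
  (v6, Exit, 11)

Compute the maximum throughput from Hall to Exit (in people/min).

15

Augment Hall→v1→v5→Exit: bottleneck 6, flow now 6.
Augment Hall→v2→v4→Exit: bottleneck 7, flow now 13.
Augment Hall→v3→v6→Exit: bottleneck 2, flow now 15.
No augmenting path remains; maximum flow = 15.
In the residual graph, reachable from Hall: {Hall, v1, v3, v5}.
Min-cut edges: Hall→v2 (7), v3→v6 (2), v5→Exit (6); capacity 7 + 2 + 6 = 15.
This cut is saturated, so no flow can exceed 15.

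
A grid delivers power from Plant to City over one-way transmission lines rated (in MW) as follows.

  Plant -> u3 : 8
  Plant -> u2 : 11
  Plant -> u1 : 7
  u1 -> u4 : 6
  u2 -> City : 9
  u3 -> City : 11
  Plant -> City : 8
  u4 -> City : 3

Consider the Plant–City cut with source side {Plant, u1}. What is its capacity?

Edges leaving {Plant, u1}: Plant→u2 (11), Plant→u3 (8), Plant→City (8), u1→u4 (6).
Cut capacity = 11 + 8 + 8 + 6 = 33.

33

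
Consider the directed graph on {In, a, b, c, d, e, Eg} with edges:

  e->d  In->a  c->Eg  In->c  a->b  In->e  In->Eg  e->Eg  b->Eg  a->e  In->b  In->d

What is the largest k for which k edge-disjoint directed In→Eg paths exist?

4

Assign every edge capacity 1; by Menger, the answer equals the max flow.
Path In→Eg (+1); total 1.
Path In→b→Eg (+1); total 2.
Path In→c→Eg (+1); total 3.
Path In→e→Eg (+1); total 4.
No residual In→Eg path; max flow = 4.
Certifying cut of size 4: {In→Eg, In→c, b→Eg, e→Eg}.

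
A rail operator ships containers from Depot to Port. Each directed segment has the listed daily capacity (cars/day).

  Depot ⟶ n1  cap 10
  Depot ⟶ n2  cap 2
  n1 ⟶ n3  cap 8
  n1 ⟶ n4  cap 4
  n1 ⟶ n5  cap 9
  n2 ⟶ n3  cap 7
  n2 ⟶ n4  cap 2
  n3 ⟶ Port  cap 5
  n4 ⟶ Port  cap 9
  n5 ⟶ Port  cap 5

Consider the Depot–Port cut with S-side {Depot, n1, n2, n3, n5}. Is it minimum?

No — its capacity is 16, but the minimum cut has capacity 12.

Given cut capacity: 4 + 2 + 5 + 5 = 16.
Augment Depot→n1→n3→Port: bottleneck 5, flow now 5.
Augment Depot→n1→n4→Port: bottleneck 4, flow now 9.
Augment Depot→n1→n5→Port: bottleneck 1, flow now 10.
Augment Depot→n2→n4→Port: bottleneck 2, flow now 12.
No augmenting path remains; maximum flow = 12.
In the residual graph, reachable from Depot: {Depot}.
Min-cut edges: Depot→n1 (10), Depot→n2 (2); capacity 10 + 2 = 12.
Cut capacity 16 exceeds the max flow 12, so it is not minimum.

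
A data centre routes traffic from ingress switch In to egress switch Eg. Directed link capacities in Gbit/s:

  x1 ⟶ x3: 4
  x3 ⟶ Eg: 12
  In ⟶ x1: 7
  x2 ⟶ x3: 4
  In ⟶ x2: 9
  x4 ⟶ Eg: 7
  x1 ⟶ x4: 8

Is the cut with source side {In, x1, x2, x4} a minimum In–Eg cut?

Given cut capacity: 4 + 4 + 7 = 15.
Augment In→x1→x3→Eg: bottleneck 4, flow now 4.
Augment In→x1→x4→Eg: bottleneck 3, flow now 7.
Augment In→x2→x3→Eg: bottleneck 4, flow now 11.
No augmenting path remains; maximum flow = 11.
In the residual graph, reachable from In: {In, x2}.
Min-cut edges: In→x1 (7), x2→x3 (4); capacity 7 + 4 = 11.
Cut capacity 15 exceeds the max flow 11, so it is not minimum.

No — its capacity is 15, but the minimum cut has capacity 11.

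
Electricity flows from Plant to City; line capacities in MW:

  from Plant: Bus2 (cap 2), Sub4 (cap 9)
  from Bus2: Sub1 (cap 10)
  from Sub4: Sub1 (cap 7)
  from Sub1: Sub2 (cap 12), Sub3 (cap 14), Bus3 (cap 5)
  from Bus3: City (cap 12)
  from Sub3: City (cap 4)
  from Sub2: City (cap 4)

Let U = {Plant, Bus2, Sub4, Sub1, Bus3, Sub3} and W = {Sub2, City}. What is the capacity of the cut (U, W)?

28

Edges leaving {Plant, Bus2, Sub4, Sub1, Bus3, Sub3}: Sub1→Sub2 (12), Bus3→City (12), Sub3→City (4).
Cut capacity = 12 + 12 + 4 = 28.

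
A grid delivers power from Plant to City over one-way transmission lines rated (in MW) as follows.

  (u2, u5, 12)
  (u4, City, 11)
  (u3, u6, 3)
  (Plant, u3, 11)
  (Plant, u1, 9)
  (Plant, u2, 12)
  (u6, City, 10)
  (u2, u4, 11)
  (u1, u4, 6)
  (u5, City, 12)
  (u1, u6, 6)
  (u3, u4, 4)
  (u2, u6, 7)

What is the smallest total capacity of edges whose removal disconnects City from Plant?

Augment Plant→u1→u4→City: bottleneck 6, flow now 6.
Augment Plant→u1→u6→City: bottleneck 3, flow now 9.
Augment Plant→u2→u4→City: bottleneck 5, flow now 14.
Augment Plant→u2→u5→City: bottleneck 7, flow now 21.
Augment Plant→u3→u6→City: bottleneck 3, flow now 24.
Augment Plant→u3→u4→u1→u6→City: bottleneck 3, flow now 27. (uses reverse residual edge)
Augment Plant→u3→u4→u2→u5→City: bottleneck 1, flow now 28. (uses reverse residual edge)
No augmenting path remains; maximum flow = 28.
By max-flow min-cut, the minimum cut capacity equals the max flow.
In the residual graph, reachable from Plant: {Plant, u3}.
Min-cut edges: Plant→u1 (9), Plant→u2 (12), u3→u4 (4), u3→u6 (3); capacity 9 + 12 + 4 + 3 = 28.

28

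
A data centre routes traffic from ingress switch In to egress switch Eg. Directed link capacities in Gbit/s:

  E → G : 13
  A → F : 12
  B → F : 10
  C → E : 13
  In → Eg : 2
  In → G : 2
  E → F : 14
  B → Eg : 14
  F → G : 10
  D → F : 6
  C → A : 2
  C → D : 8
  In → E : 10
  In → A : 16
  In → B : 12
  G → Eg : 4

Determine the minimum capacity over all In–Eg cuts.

18

Augment In→Eg: bottleneck 2, flow now 2.
Augment In→B→Eg: bottleneck 12, flow now 14.
Augment In→G→Eg: bottleneck 2, flow now 16.
Augment In→E→G→Eg: bottleneck 2, flow now 18.
No augmenting path remains; maximum flow = 18.
By max-flow min-cut, the minimum cut capacity equals the max flow.
In the residual graph, reachable from In: {In, A, E, F, G}.
Min-cut edges: In→B (12), In→Eg (2), G→Eg (4); capacity 12 + 2 + 4 = 18.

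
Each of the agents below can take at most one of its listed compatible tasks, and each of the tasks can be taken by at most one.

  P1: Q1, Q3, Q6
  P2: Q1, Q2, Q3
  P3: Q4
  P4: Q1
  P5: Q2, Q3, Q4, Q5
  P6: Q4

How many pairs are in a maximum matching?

5

Unit-capacity flow: source→left, listed edges, right→sink; max matching = max flow.
Augmenting path P1→Q1 (+1); matched 1.
Augmenting path P2→Q2 (+1); matched 2.
Augmenting path P3→Q4 (+1); matched 3.
Augmenting path P5→Q3 (+1); matched 4.
Augmenting path P4→Q1→P1→Q6 (+1); matched 5.
No augmenting path remains; maximum matching = 5.
König certificate: {P1, P2, P4, P5, Q4} is a vertex cover of size 5 (every listed pair touches it), so no matching can be larger.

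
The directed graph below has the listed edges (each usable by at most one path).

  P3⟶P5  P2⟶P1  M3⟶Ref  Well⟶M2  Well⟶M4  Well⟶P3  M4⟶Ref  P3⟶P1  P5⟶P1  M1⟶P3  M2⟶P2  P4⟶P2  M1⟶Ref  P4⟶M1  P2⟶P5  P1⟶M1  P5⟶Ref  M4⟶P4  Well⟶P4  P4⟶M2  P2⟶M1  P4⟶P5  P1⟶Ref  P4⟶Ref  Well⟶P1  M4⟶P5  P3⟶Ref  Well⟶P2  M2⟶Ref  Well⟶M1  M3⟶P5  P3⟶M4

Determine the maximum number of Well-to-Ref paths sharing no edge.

Assign every edge capacity 1; by Menger, the answer equals the max flow.
Path Well→P1→Ref (+1); total 1.
Path Well→P4→Ref (+1); total 2.
Path Well→M2→Ref (+1); total 3.
Path Well→P3→Ref (+1); total 4.
Path Well→M4→Ref (+1); total 5.
Path Well→M1→Ref (+1); total 6.
Path Well→P2→P5→Ref (+1); total 7.
No residual Well→Ref path; max flow = 7.
Certifying cut of size 7: {Well→M1, Well→M2, Well→M4, Well→P1, Well→P2, Well→P3, Well→P4}.

7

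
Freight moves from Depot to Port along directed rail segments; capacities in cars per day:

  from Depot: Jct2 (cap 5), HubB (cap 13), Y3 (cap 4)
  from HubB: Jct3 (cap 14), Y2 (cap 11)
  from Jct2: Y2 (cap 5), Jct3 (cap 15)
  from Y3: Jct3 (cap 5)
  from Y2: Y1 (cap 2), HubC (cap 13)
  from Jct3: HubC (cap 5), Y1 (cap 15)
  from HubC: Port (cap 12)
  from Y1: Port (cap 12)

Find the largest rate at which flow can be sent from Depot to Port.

22

Augment Depot→HubB→Y2→HubC→Port: bottleneck 11, flow now 11.
Augment Depot→HubB→Jct3→HubC→Port: bottleneck 1, flow now 12.
Augment Depot→HubB→Jct3→Y1→Port: bottleneck 1, flow now 13.
Augment Depot→Jct2→Y2→Y1→Port: bottleneck 2, flow now 15.
Augment Depot→Jct2→Jct3→Y1→Port: bottleneck 3, flow now 18.
Augment Depot→Y3→Jct3→Y1→Port: bottleneck 4, flow now 22.
No augmenting path remains; maximum flow = 22.
In the residual graph, reachable from Depot: {Depot}.
Min-cut edges: Depot→HubB (13), Depot→Jct2 (5), Depot→Y3 (4); capacity 13 + 5 + 4 = 22.
This cut is saturated, so no flow can exceed 22.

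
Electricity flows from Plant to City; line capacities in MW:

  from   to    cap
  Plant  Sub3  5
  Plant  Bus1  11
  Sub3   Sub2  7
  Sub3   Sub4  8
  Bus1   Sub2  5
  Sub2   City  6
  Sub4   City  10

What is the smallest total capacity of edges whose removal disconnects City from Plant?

10

Augment Plant→Sub3→Sub2→City: bottleneck 5, flow now 5.
Augment Plant→Bus1→Sub2→City: bottleneck 1, flow now 6.
Augment Plant→Bus1→Sub2→Sub3→Sub4→City: bottleneck 4, flow now 10. (uses reverse residual edge)
No augmenting path remains; maximum flow = 10.
By max-flow min-cut, the minimum cut capacity equals the max flow.
In the residual graph, reachable from Plant: {Plant, Bus1}.
Min-cut edges: Plant→Sub3 (5), Bus1→Sub2 (5); capacity 5 + 5 = 10.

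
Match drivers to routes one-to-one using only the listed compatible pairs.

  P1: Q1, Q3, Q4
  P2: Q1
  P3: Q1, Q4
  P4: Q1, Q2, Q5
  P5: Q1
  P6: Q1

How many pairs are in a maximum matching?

4

Unit-capacity flow: source→left, listed edges, right→sink; max matching = max flow.
Augmenting path P1→Q1 (+1); matched 1.
Augmenting path P3→Q4 (+1); matched 2.
Augmenting path P4→Q2 (+1); matched 3.
Augmenting path P2→Q1→P1→Q3 (+1); matched 4.
No augmenting path remains; maximum matching = 4.
König certificate: {P1, P3, P4, Q1} is a vertex cover of size 4 (every listed pair touches it), so no matching can be larger.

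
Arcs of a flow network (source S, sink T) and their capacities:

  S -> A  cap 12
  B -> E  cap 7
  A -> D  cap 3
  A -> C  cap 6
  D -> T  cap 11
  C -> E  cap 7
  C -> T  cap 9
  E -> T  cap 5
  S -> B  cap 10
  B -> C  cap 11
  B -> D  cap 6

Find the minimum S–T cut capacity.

Augment S→A→C→T: bottleneck 6, flow now 6.
Augment S→A→D→T: bottleneck 3, flow now 9.
Augment S→B→C→T: bottleneck 3, flow now 12.
Augment S→B→D→T: bottleneck 6, flow now 18.
Augment S→B→E→T: bottleneck 1, flow now 19.
No augmenting path remains; maximum flow = 19.
By max-flow min-cut, the minimum cut capacity equals the max flow.
In the residual graph, reachable from S: {S, A}.
Min-cut edges: S→B (10), A→C (6), A→D (3); capacity 10 + 6 + 3 = 19.

19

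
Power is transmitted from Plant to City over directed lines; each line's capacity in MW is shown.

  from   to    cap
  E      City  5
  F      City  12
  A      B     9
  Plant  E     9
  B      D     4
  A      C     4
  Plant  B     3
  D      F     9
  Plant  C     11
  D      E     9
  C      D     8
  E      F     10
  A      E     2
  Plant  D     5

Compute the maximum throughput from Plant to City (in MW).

Augment Plant→E→City: bottleneck 5, flow now 5.
Augment Plant→D→F→City: bottleneck 5, flow now 10.
Augment Plant→E→F→City: bottleneck 4, flow now 14.
Augment Plant→B→D→F→City: bottleneck 3, flow now 17.
No augmenting path remains; maximum flow = 17.
In the residual graph, reachable from Plant: {Plant, B, C, D, E, F}.
Min-cut edges: E→City (5), F→City (12); capacity 5 + 12 = 17.
This cut is saturated, so no flow can exceed 17.

17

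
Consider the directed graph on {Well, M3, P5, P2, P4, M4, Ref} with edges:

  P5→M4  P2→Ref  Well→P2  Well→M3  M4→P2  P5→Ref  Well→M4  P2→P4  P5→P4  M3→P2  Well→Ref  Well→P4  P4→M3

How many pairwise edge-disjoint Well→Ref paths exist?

2

Assign every edge capacity 1; by Menger, the answer equals the max flow.
Path Well→Ref (+1); total 1.
Path Well→P2→Ref (+1); total 2.
No residual Well→Ref path; max flow = 2.
Certifying cut of size 2: {P2→Ref, Well→Ref}.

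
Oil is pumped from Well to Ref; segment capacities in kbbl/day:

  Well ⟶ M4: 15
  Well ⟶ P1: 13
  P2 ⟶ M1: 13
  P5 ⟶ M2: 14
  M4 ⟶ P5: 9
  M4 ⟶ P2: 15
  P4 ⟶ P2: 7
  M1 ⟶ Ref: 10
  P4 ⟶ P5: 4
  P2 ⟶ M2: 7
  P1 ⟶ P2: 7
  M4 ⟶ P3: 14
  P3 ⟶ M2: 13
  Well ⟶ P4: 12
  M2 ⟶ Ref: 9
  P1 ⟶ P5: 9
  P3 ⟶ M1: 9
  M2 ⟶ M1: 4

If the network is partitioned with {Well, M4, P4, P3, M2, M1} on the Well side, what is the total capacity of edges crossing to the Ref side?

Edges leaving {Well, M4, P4, P3, M2, M1}: Well→P1 (13), M4→P2 (15), M4→P5 (9), P4→P2 (7), P4→P5 (4), M2→Ref (9), M1→Ref (10).
Cut capacity = 13 + 15 + 9 + 7 + 4 + 9 + 10 = 67.

67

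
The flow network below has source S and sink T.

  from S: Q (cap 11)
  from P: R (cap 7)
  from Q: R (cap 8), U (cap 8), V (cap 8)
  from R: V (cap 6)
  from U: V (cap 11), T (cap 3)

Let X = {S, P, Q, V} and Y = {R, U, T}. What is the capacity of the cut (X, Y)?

Edges leaving {S, P, Q, V}: P→R (7), Q→R (8), Q→U (8).
Cut capacity = 7 + 8 + 8 = 23.

23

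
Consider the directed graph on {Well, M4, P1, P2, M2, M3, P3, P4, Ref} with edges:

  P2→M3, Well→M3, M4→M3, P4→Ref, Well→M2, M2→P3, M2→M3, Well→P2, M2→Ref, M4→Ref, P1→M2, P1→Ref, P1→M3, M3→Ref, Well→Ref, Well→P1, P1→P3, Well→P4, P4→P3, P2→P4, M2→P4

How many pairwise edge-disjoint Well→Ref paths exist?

Assign every edge capacity 1; by Menger, the answer equals the max flow.
Path Well→Ref (+1); total 1.
Path Well→P1→Ref (+1); total 2.
Path Well→M2→Ref (+1); total 3.
Path Well→M3→Ref (+1); total 4.
Path Well→P4→Ref (+1); total 5.
No residual Well→Ref path; max flow = 5.
Certifying cut of size 5: {M3→Ref, P4→Ref, Well→M2, Well→P1, Well→Ref}.

5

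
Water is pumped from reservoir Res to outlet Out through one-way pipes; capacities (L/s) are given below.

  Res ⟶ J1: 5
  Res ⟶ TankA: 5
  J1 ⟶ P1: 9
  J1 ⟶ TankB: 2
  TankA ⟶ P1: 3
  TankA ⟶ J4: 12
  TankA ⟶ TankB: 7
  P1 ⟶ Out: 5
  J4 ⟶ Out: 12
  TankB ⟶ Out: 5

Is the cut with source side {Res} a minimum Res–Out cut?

Given cut capacity: 5 + 5 = 10.
Augment Res→J1→P1→Out: bottleneck 5, flow now 5.
Augment Res→TankA→J4→Out: bottleneck 5, flow now 10.
No augmenting path remains; maximum flow = 10.
Cut capacity 10 equals the max flow, so it is a minimum cut.

Yes — it is a minimum cut (capacity 10).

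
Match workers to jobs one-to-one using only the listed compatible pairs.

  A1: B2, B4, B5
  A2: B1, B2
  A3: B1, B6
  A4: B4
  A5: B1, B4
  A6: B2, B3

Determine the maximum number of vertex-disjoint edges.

6

Unit-capacity flow: source→left, listed edges, right→sink; max matching = max flow.
Augmenting path A1→B2 (+1); matched 1.
Augmenting path A2→B1 (+1); matched 2.
Augmenting path A3→B6 (+1); matched 3.
Augmenting path A4→B4 (+1); matched 4.
Augmenting path A6→B3 (+1); matched 5.
Augmenting path A5→B1→A2→B2→A1→B5 (+1); matched 6.
No augmenting path remains; maximum matching = 6.
König certificate: {A1, A2, A3, A4, A5, A6} is a vertex cover of size 6 (every listed pair touches it), so no matching can be larger.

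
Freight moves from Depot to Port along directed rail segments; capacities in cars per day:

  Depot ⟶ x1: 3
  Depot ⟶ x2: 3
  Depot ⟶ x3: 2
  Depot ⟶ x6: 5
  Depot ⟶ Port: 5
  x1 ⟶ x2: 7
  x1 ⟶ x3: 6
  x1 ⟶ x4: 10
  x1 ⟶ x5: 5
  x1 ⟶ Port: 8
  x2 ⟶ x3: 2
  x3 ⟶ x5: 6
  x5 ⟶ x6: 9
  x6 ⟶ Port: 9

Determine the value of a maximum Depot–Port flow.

Augment Depot→Port: bottleneck 5, flow now 5.
Augment Depot→x1→Port: bottleneck 3, flow now 8.
Augment Depot→x6→Port: bottleneck 5, flow now 13.
Augment Depot→x3→x5→x6→Port: bottleneck 2, flow now 15.
Augment Depot→x2→x3→x5→x6→Port: bottleneck 2, flow now 17.
No augmenting path remains; maximum flow = 17.
In the residual graph, reachable from Depot: {Depot, x2}.
Min-cut edges: Depot→x1 (3), Depot→x3 (2), Depot→x6 (5), Depot→Port (5), x2→x3 (2); capacity 3 + 2 + 5 + 5 + 2 = 17.
This cut is saturated, so no flow can exceed 17.

17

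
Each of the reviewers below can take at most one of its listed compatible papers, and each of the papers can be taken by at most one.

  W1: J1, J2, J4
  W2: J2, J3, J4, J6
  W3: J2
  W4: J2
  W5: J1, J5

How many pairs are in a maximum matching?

Unit-capacity flow: source→left, listed edges, right→sink; max matching = max flow.
Augmenting path W1→J1 (+1); matched 1.
Augmenting path W2→J2 (+1); matched 2.
Augmenting path W5→J5 (+1); matched 3.
Augmenting path W3→J2→W2→J3 (+1); matched 4.
No augmenting path remains; maximum matching = 4.
König certificate: {W1, W2, W5, J2} is a vertex cover of size 4 (every listed pair touches it), so no matching can be larger.

4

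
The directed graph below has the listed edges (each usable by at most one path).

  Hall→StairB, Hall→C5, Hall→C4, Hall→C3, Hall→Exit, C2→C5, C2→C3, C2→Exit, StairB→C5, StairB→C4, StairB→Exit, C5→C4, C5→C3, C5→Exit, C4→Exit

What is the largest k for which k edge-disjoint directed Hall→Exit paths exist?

Assign every edge capacity 1; by Menger, the answer equals the max flow.
Path Hall→Exit (+1); total 1.
Path Hall→StairB→Exit (+1); total 2.
Path Hall→C5→Exit (+1); total 3.
Path Hall→C4→Exit (+1); total 4.
No residual Hall→Exit path; max flow = 4.
Certifying cut of size 4: {Hall→C4, Hall→C5, Hall→Exit, Hall→StairB}.

4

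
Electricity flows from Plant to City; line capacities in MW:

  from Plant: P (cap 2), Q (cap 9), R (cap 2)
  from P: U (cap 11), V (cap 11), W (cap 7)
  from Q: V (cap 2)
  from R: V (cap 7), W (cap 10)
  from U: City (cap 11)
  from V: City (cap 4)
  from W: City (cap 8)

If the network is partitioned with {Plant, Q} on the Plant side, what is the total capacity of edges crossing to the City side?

Edges leaving {Plant, Q}: Plant→P (2), Plant→R (2), Q→V (2).
Cut capacity = 2 + 2 + 2 = 6.

6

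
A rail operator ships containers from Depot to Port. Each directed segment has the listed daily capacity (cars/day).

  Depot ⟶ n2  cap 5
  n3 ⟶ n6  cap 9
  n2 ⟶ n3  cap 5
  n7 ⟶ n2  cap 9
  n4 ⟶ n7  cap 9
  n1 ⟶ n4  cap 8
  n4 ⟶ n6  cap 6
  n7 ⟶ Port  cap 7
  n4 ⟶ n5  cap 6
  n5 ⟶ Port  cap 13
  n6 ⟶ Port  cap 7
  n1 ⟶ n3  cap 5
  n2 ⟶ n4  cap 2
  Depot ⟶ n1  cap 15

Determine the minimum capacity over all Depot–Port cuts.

17

Augment Depot→n1→n3→n6→Port: bottleneck 5, flow now 5.
Augment Depot→n1→n4→n5→Port: bottleneck 6, flow now 11.
Augment Depot→n1→n4→n6→Port: bottleneck 2, flow now 13.
Augment Depot→n2→n4→n7→Port: bottleneck 2, flow now 15.
Augment Depot→n2→n3→n6→n4→n7→Port: bottleneck 2, flow now 17. (uses reverse residual edge)
No augmenting path remains; maximum flow = 17.
By max-flow min-cut, the minimum cut capacity equals the max flow.
In the residual graph, reachable from Depot: {Depot, n1, n2, n3, n6}.
Min-cut edges: n1→n4 (8), n2→n4 (2), n6→Port (7); capacity 8 + 2 + 7 = 17.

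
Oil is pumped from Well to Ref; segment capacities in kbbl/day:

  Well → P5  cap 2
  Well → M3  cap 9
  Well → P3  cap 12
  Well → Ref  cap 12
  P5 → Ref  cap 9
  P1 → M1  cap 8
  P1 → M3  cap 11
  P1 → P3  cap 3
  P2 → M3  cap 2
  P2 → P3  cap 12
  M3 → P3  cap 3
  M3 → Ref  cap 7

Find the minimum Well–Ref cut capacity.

21

Augment Well→Ref: bottleneck 12, flow now 12.
Augment Well→P5→Ref: bottleneck 2, flow now 14.
Augment Well→M3→Ref: bottleneck 7, flow now 21.
No augmenting path remains; maximum flow = 21.
By max-flow min-cut, the minimum cut capacity equals the max flow.
In the residual graph, reachable from Well: {Well, M3, P3}.
Min-cut edges: Well→P5 (2), Well→Ref (12), M3→Ref (7); capacity 2 + 12 + 7 = 21.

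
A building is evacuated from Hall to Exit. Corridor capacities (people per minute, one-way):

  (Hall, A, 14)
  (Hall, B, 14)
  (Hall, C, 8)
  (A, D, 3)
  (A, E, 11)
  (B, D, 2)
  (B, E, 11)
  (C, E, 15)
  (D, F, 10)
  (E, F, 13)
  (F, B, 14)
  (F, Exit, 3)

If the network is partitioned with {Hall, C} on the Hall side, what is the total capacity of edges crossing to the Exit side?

43

Edges leaving {Hall, C}: Hall→A (14), Hall→B (14), C→E (15).
Cut capacity = 14 + 14 + 15 = 43.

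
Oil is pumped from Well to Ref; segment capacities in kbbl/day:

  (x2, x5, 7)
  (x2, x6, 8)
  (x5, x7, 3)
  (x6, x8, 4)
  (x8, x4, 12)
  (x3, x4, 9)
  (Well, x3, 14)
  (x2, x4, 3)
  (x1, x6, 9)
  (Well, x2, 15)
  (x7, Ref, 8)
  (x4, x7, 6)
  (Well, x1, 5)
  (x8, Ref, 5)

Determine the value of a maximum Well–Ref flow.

Augment Well→x1→x6→x8→Ref: bottleneck 4, flow now 4.
Augment Well→x2→x4→x7→Ref: bottleneck 3, flow now 7.
Augment Well→x2→x5→x7→Ref: bottleneck 3, flow now 10.
Augment Well→x3→x4→x7→Ref: bottleneck 2, flow now 12.
No augmenting path remains; maximum flow = 12.
In the residual graph, reachable from Well: {Well, x1, x2, x3, x4, x5, x6, x7}.
Min-cut edges: x6→x8 (4), x7→Ref (8); capacity 4 + 8 = 12.
This cut is saturated, so no flow can exceed 12.

12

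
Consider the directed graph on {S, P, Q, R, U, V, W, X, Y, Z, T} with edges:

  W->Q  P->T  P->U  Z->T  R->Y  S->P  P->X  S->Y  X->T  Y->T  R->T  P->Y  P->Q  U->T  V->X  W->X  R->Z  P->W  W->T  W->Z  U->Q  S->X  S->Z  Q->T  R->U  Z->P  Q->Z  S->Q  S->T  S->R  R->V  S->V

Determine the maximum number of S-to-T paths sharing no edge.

Assign every edge capacity 1; by Menger, the answer equals the max flow.
Path S→T (+1); total 1.
Path S→P→T (+1); total 2.
Path S→Q→T (+1); total 3.
Path S→R→T (+1); total 4.
Path S→X→T (+1); total 5.
Path S→Y→T (+1); total 6.
Path S→Z→T (+1); total 7.
No residual S→T path; max flow = 7.
Certifying cut of size 7: {S→P, S→Q, S→R, S→T, S→Y, S→Z, X→T}.

7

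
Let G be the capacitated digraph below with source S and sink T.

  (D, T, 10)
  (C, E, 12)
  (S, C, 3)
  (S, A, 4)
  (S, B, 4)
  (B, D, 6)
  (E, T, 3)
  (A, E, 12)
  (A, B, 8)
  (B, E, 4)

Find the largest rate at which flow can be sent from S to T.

9

Augment S→A→E→T: bottleneck 3, flow now 3.
Augment S→B→D→T: bottleneck 4, flow now 7.
Augment S→A→B→D→T: bottleneck 1, flow now 8.
Augment S→C→E→A→B→D→T: bottleneck 1, flow now 9. (uses reverse residual edge)
No augmenting path remains; maximum flow = 9.
In the residual graph, reachable from S: {S, A, B, C, E}.
Min-cut edges: B→D (6), E→T (3); capacity 6 + 3 = 9.
This cut is saturated, so no flow can exceed 9.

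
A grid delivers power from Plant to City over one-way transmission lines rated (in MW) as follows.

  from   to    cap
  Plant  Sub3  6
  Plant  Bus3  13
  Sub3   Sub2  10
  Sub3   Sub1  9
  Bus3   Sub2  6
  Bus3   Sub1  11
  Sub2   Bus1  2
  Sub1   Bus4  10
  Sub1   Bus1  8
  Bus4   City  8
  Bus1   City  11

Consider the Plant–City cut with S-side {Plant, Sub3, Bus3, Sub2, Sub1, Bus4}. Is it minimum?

Yes — it is a minimum cut (capacity 18).

Given cut capacity: 2 + 8 + 8 = 18.
Augment Plant→Sub3→Sub2→Bus1→City: bottleneck 2, flow now 2.
Augment Plant→Sub3→Sub1→Bus4→City: bottleneck 4, flow now 6.
Augment Plant→Bus3→Sub1→Bus4→City: bottleneck 4, flow now 10.
Augment Plant→Bus3→Sub1→Bus1→City: bottleneck 7, flow now 17.
Augment Plant→Bus3→Sub2→Sub3→Sub1→Bus1→City: bottleneck 1, flow now 18. (uses reverse residual edge)
No augmenting path remains; maximum flow = 18.
Cut capacity 18 equals the max flow, so it is a minimum cut.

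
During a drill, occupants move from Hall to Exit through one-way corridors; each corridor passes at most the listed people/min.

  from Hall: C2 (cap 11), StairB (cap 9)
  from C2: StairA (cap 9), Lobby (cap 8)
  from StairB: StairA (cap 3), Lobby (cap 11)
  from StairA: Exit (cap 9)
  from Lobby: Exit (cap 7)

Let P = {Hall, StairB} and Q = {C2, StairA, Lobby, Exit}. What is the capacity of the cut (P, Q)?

Edges leaving {Hall, StairB}: Hall→C2 (11), StairB→StairA (3), StairB→Lobby (11).
Cut capacity = 11 + 3 + 11 = 25.

25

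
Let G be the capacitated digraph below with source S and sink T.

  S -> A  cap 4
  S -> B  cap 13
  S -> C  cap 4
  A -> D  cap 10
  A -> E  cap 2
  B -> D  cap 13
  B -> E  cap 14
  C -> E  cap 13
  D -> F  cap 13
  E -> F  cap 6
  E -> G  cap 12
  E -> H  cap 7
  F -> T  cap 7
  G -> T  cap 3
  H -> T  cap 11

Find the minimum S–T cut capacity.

Augment S→A→D→F→T: bottleneck 4, flow now 4.
Augment S→B→D→F→T: bottleneck 3, flow now 7.
Augment S→B→E→G→T: bottleneck 3, flow now 10.
Augment S→B→E→H→T: bottleneck 7, flow now 17.
No augmenting path remains; maximum flow = 17.
By max-flow min-cut, the minimum cut capacity equals the max flow.
In the residual graph, reachable from S: {S, A, B, C, D, E, F, G}.
Min-cut edges: E→H (7), F→T (7), G→T (3); capacity 7 + 7 + 3 = 17.

17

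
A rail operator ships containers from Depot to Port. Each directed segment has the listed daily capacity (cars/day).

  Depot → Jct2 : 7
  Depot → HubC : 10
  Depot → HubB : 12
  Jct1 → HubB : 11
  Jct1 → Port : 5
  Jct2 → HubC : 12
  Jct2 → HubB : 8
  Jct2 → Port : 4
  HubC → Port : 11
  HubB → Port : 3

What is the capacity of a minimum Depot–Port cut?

Augment Depot→Jct2→Port: bottleneck 4, flow now 4.
Augment Depot→HubC→Port: bottleneck 10, flow now 14.
Augment Depot→HubB→Port: bottleneck 3, flow now 17.
Augment Depot→Jct2→HubC→Port: bottleneck 1, flow now 18.
No augmenting path remains; maximum flow = 18.
By max-flow min-cut, the minimum cut capacity equals the max flow.
In the residual graph, reachable from Depot: {Depot, Jct2, HubC, HubB}.
Min-cut edges: Jct2→Port (4), HubC→Port (11), HubB→Port (3); capacity 4 + 11 + 3 = 18.

18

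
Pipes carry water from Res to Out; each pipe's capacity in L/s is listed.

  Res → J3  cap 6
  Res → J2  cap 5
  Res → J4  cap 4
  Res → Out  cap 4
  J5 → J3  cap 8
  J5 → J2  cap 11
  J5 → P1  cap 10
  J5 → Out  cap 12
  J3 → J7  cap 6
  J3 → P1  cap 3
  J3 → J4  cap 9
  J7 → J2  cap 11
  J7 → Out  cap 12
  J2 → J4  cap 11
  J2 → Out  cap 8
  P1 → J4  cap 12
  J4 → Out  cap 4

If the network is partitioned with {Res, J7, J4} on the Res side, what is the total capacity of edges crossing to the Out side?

Edges leaving {Res, J7, J4}: Res→J3 (6), Res→J2 (5), Res→Out (4), J7→J2 (11), J7→Out (12), J4→Out (4).
Cut capacity = 6 + 5 + 4 + 11 + 12 + 4 = 42.

42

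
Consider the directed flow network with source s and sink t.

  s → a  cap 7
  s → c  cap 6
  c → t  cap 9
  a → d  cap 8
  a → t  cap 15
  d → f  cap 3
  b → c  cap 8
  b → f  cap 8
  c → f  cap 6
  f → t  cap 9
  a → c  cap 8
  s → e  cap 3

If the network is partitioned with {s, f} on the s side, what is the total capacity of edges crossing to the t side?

25

Edges leaving {s, f}: s→a (7), s→c (6), s→e (3), f→t (9).
Cut capacity = 7 + 6 + 3 + 9 = 25.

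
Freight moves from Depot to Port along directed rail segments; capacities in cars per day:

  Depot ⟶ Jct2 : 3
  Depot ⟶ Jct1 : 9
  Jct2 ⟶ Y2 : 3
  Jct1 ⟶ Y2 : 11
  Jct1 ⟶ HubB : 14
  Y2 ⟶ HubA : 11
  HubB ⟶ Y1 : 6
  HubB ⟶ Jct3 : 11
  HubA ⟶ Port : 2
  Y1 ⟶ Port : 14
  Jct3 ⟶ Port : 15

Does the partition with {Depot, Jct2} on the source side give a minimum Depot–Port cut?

Given cut capacity: 9 + 3 = 12.
Augment Depot→Jct2→Y2→HubA→Port: bottleneck 2, flow now 2.
Augment Depot→Jct1→HubB→Y1→Port: bottleneck 6, flow now 8.
Augment Depot→Jct1→HubB→Jct3→Port: bottleneck 3, flow now 11.
No augmenting path remains; maximum flow = 11.
In the residual graph, reachable from Depot: {Depot, Jct2, Y2, HubA}.
Min-cut edges: Depot→Jct1 (9), HubA→Port (2); capacity 9 + 2 = 11.
Cut capacity 12 exceeds the max flow 11, so it is not minimum.

No — its capacity is 12, but the minimum cut has capacity 11.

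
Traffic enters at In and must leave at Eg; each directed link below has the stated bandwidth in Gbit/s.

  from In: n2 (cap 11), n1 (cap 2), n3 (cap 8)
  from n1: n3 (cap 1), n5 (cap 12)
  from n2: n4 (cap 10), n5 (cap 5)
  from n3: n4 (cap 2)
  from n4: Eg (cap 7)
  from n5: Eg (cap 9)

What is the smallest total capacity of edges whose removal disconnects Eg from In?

Augment In→n1→n5→Eg: bottleneck 2, flow now 2.
Augment In→n2→n4→Eg: bottleneck 7, flow now 9.
Augment In→n2→n5→Eg: bottleneck 4, flow now 13.
Augment In→n3→n4→n2→n5→Eg: bottleneck 1, flow now 14. (uses reverse residual edge)
No augmenting path remains; maximum flow = 14.
By max-flow min-cut, the minimum cut capacity equals the max flow.
In the residual graph, reachable from In: {In, n2, n3, n4}.
Min-cut edges: In→n1 (2), n2→n5 (5), n4→Eg (7); capacity 2 + 5 + 7 = 14.

14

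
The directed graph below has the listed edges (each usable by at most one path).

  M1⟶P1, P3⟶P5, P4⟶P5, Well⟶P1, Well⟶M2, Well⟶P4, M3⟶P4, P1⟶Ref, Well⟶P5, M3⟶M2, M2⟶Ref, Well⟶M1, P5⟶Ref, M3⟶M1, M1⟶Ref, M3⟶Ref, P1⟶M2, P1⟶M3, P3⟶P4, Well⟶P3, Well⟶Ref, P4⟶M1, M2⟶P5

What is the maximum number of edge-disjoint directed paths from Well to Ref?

Assign every edge capacity 1; by Menger, the answer equals the max flow.
Path Well→Ref (+1); total 1.
Path Well→P1→Ref (+1); total 2.
Path Well→M2→Ref (+1); total 3.
Path Well→M1→Ref (+1); total 4.
Path Well→P5→Ref (+1); total 5.
Path Well→P4→M1→P1→M3→Ref (+1); total 6.
No residual Well→Ref path; max flow = 6.
Certifying cut of size 6: {P4→M1, P5→Ref, Well→M1, Well→M2, Well→P1, Well→Ref}.

6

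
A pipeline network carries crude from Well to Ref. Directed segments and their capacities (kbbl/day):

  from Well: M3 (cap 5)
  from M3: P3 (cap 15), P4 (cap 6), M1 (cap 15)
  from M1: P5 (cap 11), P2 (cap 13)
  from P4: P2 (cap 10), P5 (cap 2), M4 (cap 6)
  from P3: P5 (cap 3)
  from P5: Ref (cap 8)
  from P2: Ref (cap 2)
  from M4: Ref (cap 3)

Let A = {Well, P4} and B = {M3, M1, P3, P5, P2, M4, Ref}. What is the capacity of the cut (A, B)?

23

Edges leaving {Well, P4}: Well→M3 (5), P4→P5 (2), P4→P2 (10), P4→M4 (6).
Cut capacity = 5 + 2 + 10 + 6 = 23.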